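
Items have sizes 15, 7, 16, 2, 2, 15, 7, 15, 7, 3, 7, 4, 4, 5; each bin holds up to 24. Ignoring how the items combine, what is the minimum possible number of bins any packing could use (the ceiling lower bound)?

Total size = 15 + 7 + 16 + 2 + 2 + 15 + 7 + 15 + 7 + 3 + 7 + 4 + 4 + 5 = 109.
⌈109 / 24⌉ = 5.

5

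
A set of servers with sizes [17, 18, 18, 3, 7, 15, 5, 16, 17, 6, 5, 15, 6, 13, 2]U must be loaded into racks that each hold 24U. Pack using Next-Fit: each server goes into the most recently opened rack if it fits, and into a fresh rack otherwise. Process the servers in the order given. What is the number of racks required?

8

17U → rack 1 (remaining 7U)
18U → rack 2 (remaining 6U)
18U → rack 3 (remaining 6U)
3U → rack 3 (remaining 3U)
7U → rack 4 (remaining 17U)
15U → rack 4 (remaining 2U)
5U → rack 5 (remaining 19U)
16U → rack 5 (remaining 3U)
17U → rack 6 (remaining 7U)
6U → rack 6 (remaining 1U)
5U → rack 7 (remaining 19U)
15U → rack 7 (remaining 4U)
6U → rack 8 (remaining 18U)
13U → rack 8 (remaining 5U)
2U → rack 8 (remaining 3U)
Final racks: [17] [18] [18,3] [7,15] [5,16] [17,6] [5,15] [6,13,2].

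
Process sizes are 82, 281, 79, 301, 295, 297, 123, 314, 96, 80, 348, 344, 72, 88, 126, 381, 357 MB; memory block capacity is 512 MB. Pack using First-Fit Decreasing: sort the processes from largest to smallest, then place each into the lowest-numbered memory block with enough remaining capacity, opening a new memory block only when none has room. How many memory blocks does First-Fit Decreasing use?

9

Sorted descending: 381, 357, 348, 344, 314, 301, 297, 295, 281, 126, 123, 96, 88, 82, 80, 79, 72.
memory block 1: place 381 MB, 131 MB left
memory block 2: place 357 MB, 155 MB left
memory block 3: place 348 MB, 164 MB left
memory block 4: place 344 MB, 168 MB left
memory block 5: place 314 MB, 198 MB left
memory block 6: place 301 MB, 211 MB left
memory block 7: place 297 MB, 215 MB left
memory block 8: place 295 MB, 217 MB left
memory block 9: place 281 MB, 231 MB left
memory block 1: place 126 MB, 5 MB left
memory block 2: place 123 MB, 32 MB left
memory block 3: place 96 MB, 68 MB left
memory block 4: place 88 MB, 80 MB left
memory block 5: place 82 MB, 116 MB left
memory block 4: place 80 MB, 0 MB left
memory block 5: place 79 MB, 37 MB left
memory block 6: place 72 MB, 139 MB left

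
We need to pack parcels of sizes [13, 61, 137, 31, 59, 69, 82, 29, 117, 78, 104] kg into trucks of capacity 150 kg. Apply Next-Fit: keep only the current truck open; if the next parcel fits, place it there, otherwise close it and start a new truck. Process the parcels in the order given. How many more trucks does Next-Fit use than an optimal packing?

2

Next-Fit: [13,61] [137] [31,59] [69] [82,29] [117] [78] [104] → 8 trucks.
Total size 780 kg; any packing needs at least ⌈780/150⌉ = 6 trucks.
An optimal packing achieves that bound: [137,13] [117,31] [104,29] [82,61] [78,69] [59] → 6 trucks.
Excess: 8 − 6 = 2.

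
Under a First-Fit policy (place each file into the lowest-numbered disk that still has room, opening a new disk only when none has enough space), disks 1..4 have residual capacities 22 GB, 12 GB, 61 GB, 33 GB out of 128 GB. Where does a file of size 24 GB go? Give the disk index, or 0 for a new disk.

Disks with room: disk 3 (61 GB), disk 4 (33 GB).
The first with room is disk 3.

3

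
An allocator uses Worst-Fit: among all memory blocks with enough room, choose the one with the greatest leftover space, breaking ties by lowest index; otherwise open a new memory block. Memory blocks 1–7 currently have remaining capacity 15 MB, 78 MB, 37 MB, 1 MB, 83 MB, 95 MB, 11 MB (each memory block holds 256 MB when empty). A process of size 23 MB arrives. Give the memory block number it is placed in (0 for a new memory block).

Memory blocks with room: memory block 2 (78 MB), memory block 3 (37 MB), memory block 5 (83 MB), memory block 6 (95 MB).
Most room is memory block 6 with 95 MB free.

6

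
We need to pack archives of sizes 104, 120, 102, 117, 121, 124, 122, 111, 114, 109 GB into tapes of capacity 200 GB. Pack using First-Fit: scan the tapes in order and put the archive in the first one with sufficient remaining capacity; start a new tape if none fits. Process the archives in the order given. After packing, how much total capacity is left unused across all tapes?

104 GB → tape 1 (remaining 96 GB)
120 GB → tape 2 (remaining 80 GB)
102 GB → tape 3 (remaining 98 GB)
117 GB → tape 4 (remaining 83 GB)
121 GB → tape 5 (remaining 79 GB)
124 GB → tape 6 (remaining 76 GB)
122 GB → tape 7 (remaining 78 GB)
111 GB → tape 8 (remaining 89 GB)
114 GB → tape 9 (remaining 86 GB)
109 GB → tape 10 (remaining 91 GB)
10 tapes × 200 GB = 2000 GB; used 1144 GB; unused 856 GB.

856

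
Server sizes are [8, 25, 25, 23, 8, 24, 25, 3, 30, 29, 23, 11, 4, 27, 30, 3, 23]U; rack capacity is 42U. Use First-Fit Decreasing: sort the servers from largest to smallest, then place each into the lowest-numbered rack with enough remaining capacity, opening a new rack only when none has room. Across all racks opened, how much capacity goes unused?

141

Sorted descending: 30, 30, 29, 27, 25, 25, 25, 24, 23, 23, 23, 11, 8, 8, 4, 3, 3.
Put 30U in rack 1; 12U remain.
Put 30U in rack 2; 12U remain.
Put 29U in rack 3; 13U remain.
Put 27U in rack 4; 15U remain.
Put 25U in rack 5; 17U remain.
Put 25U in rack 6; 17U remain.
Put 25U in rack 7; 17U remain.
Put 24U in rack 8; 18U remain.
Put 23U in rack 9; 19U remain.
Put 23U in rack 10; 19U remain.
Put 23U in rack 11; 19U remain.
Put 11U in rack 1; 1U remain.
Put 8U in rack 2; 4U remain.
Put 8U in rack 3; 5U remain.
Put 4U in rack 2; 0U remain.
Put 3U in rack 3; 2U remain.
Put 3U in rack 4; 12U remain.
11 racks × 42U = 462U; used 321U; unused 141U.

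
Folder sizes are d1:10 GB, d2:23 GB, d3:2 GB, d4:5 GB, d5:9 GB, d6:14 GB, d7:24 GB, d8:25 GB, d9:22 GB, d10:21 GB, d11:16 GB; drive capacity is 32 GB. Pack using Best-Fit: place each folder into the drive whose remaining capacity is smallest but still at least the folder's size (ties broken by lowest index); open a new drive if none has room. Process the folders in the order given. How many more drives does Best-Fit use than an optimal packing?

Best-Fit: [10,9] [23,2,5] [14,16] [24] [25] [22] [21] → 7 drives.
Total size 171 GB; any packing needs at least ⌈171/32⌉ = 6 drives.
An optimal packing achieves that bound: [25,5,2] [24] [23,9] [22,10] [21] [16,14] → 6 drives.
Excess: 7 − 6 = 1.

1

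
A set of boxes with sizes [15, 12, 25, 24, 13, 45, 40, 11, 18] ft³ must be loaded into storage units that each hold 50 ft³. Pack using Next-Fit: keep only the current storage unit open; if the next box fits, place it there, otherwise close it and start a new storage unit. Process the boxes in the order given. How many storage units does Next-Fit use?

6

storage unit 1: place 15 ft³, 35 ft³ left
storage unit 1: place 12 ft³, 23 ft³ left
storage unit 2: place 25 ft³, 25 ft³ left
storage unit 2: place 24 ft³, 1 ft³ left
storage unit 3: place 13 ft³, 37 ft³ left
storage unit 4: place 45 ft³, 5 ft³ left
storage unit 5: place 40 ft³, 10 ft³ left
storage unit 6: place 11 ft³, 39 ft³ left
storage unit 6: place 18 ft³, 21 ft³ left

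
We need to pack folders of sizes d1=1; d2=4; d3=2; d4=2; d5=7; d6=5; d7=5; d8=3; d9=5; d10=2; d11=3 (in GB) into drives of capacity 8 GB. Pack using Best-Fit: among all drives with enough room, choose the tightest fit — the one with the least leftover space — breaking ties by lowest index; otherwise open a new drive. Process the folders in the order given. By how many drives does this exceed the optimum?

Best-Fit: [1,4,2] [2,5] [7] [5,3] [5,2] [3] → 6 drives.
Total size 39 GB; any packing needs at least ⌈39/8⌉ = 5 drives.
An optimal packing achieves that bound: [7,1] [5,3] [5,3] [5,2] [4,2,2] → 5 drives.
Excess: 6 − 5 = 1.

1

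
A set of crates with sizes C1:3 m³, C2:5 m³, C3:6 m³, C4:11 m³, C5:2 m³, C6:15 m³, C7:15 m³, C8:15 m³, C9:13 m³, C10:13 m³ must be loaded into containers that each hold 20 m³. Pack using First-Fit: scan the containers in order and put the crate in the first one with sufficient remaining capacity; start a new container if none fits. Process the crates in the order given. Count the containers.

container 1: place C1 (3 m³), 17 m³ left
container 1: place C2 (5 m³), 12 m³ left
container 1: place C3 (6 m³), 6 m³ left
container 2: place C4 (11 m³), 9 m³ left
container 1: place C5 (2 m³), 4 m³ left
container 3: place C6 (15 m³), 5 m³ left
container 4: place C7 (15 m³), 5 m³ left
container 5: place C8 (15 m³), 5 m³ left
container 6: place C9 (13 m³), 7 m³ left
container 7: place C10 (13 m³), 7 m³ left
Final containers: [3,5,6,2] [11] [15] [15] [15] [13] [13].

7 containers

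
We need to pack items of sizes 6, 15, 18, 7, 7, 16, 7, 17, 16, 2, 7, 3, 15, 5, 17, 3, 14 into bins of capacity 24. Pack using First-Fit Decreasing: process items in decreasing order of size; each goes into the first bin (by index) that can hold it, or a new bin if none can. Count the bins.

8

Sorted descending: 18, 17, 17, 16, 16, 15, 15, 14, 7, 7, 7, 7, 6, 5, 3, 3, 2.
18 → bin 1 (remaining 6)
17 → bin 2 (remaining 7)
17 → bin 3 (remaining 7)
16 → bin 4 (remaining 8)
16 → bin 5 (remaining 8)
15 → bin 6 (remaining 9)
15 → bin 7 (remaining 9)
14 → bin 8 (remaining 10)
7 → bin 2 (remaining 0)
7 → bin 3 (remaining 0)
7 → bin 4 (remaining 1)
7 → bin 5 (remaining 1)
6 → bin 1 (remaining 0)
5 → bin 6 (remaining 4)
3 → bin 6 (remaining 1)
3 → bin 7 (remaining 6)
2 → bin 7 (remaining 4)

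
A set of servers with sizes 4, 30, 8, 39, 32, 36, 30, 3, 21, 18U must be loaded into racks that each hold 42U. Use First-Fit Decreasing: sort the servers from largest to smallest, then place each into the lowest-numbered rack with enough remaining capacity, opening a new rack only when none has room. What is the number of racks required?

Sorted descending: 39, 36, 32, 30, 30, 21, 18, 8, 4, 3.
Put 39U in rack 1; 3U remain.
Put 36U in rack 2; 6U remain.
Put 32U in rack 3; 10U remain.
Put 30U in rack 4; 12U remain.
Put 30U in rack 5; 12U remain.
Put 21U in rack 6; 21U remain.
Put 18U in rack 6; 3U remain.
Put 8U in rack 3; 2U remain.
Put 4U in rack 2; 2U remain.
Put 3U in rack 1; 0U remain.
Final racks: [39,3] [36,4] [32,8] [30] [30] [21,18].

6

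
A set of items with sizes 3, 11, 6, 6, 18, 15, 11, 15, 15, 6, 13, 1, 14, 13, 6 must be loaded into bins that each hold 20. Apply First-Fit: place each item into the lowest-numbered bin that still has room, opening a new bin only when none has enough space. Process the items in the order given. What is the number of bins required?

9 bins

Put 3 in bin 1; 17 remain.
Put 11 in bin 1; 6 remain.
Put 6 in bin 1; 0 remain.
Put 6 in bin 2; 14 remain.
Put 18 in bin 3; 2 remain.
Put 15 in bin 4; 5 remain.
Put 11 in bin 2; 3 remain.
Put 15 in bin 5; 5 remain.
Put 15 in bin 6; 5 remain.
Put 6 in bin 7; 14 remain.
Put 13 in bin 7; 1 remain.
Put 1 in bin 2; 2 remain.
Put 14 in bin 8; 6 remain.
Put 13 in bin 9; 7 remain.
Put 6 in bin 8; 0 remain.
Final bins: [3,11,6] [6,11,1] [18] [15] [15] [15] [6,13] [14,6] [13].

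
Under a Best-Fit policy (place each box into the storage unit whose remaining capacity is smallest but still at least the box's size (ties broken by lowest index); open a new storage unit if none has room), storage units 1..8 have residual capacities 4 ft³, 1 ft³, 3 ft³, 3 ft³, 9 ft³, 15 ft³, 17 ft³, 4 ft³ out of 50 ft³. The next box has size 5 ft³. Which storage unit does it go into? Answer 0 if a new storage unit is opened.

5

Storage units with room: storage unit 5 (9 ft³), storage unit 6 (15 ft³), storage unit 7 (17 ft³).
Tightest fit is storage unit 5 with 9 ft³ free.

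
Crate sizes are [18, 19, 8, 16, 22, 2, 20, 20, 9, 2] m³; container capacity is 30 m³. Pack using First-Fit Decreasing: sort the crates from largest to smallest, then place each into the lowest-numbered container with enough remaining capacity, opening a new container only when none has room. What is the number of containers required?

6 containers

Sorted descending: 22, 20, 20, 19, 18, 16, 9, 8, 2, 2.
Put 22 m³ in container 1; 8 m³ remain.
Put 20 m³ in container 2; 10 m³ remain.
Put 20 m³ in container 3; 10 m³ remain.
Put 19 m³ in container 4; 11 m³ remain.
Put 18 m³ in container 5; 12 m³ remain.
Put 16 m³ in container 6; 14 m³ remain.
Put 9 m³ in container 2; 1 m³ remain.
Put 8 m³ in container 1; 0 m³ remain.
Put 2 m³ in container 3; 8 m³ remain.
Put 2 m³ in container 3; 6 m³ remain.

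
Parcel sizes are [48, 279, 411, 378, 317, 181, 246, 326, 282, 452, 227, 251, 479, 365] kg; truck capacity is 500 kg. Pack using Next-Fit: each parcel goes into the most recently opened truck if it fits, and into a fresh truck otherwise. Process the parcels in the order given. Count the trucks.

11 trucks

Put 48 kg in truck 1; 452 kg remain.
Put 279 kg in truck 1; 173 kg remain.
Put 411 kg in truck 2; 89 kg remain.
Put 378 kg in truck 3; 122 kg remain.
Put 317 kg in truck 4; 183 kg remain.
Put 181 kg in truck 4; 2 kg remain.
Put 246 kg in truck 5; 254 kg remain.
Put 326 kg in truck 6; 174 kg remain.
Put 282 kg in truck 7; 218 kg remain.
Put 452 kg in truck 8; 48 kg remain.
Put 227 kg in truck 9; 273 kg remain.
Put 251 kg in truck 9; 22 kg remain.
Put 479 kg in truck 10; 21 kg remain.
Put 365 kg in truck 11; 135 kg remain.
Final trucks: [48,279] [411] [378] [317,181] [246] [326] [282] [452] [227,251] [479] [365].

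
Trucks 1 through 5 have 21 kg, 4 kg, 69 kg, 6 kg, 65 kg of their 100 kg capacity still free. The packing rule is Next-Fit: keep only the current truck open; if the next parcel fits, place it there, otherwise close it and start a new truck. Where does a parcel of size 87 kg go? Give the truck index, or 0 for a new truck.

0

Next-Fit only looks at truck 5, which has 65 kg free.
87 kg does not fit, so a new truck is opened.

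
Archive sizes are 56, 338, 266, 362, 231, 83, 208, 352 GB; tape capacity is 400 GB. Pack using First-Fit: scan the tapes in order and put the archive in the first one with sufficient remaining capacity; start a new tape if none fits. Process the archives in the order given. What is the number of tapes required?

Put 56 GB in tape 1; 344 GB remain.
Put 338 GB in tape 1; 6 GB remain.
Put 266 GB in tape 2; 134 GB remain.
Put 362 GB in tape 3; 38 GB remain.
Put 231 GB in tape 4; 169 GB remain.
Put 83 GB in tape 2; 51 GB remain.
Put 208 GB in tape 5; 192 GB remain.
Put 352 GB in tape 6; 48 GB remain.
Final tapes: [56,338] [266,83] [362] [231] [208] [352].

6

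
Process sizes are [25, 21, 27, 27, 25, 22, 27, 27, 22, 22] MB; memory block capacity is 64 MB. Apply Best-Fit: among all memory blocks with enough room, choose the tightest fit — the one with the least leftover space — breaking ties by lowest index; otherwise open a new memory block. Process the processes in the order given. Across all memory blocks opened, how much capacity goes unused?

Put 25 MB in memory block 1; 39 MB remain.
Put 21 MB in memory block 1; 18 MB remain.
Put 27 MB in memory block 2; 37 MB remain.
Put 27 MB in memory block 2; 10 MB remain.
Put 25 MB in memory block 3; 39 MB remain.
Put 22 MB in memory block 3; 17 MB remain.
Put 27 MB in memory block 4; 37 MB remain.
Put 27 MB in memory block 4; 10 MB remain.
Put 22 MB in memory block 5; 42 MB remain.
Put 22 MB in memory block 5; 20 MB remain.
5 memory blocks × 64 MB = 320 MB; used 245 MB; unused 75 MB.

75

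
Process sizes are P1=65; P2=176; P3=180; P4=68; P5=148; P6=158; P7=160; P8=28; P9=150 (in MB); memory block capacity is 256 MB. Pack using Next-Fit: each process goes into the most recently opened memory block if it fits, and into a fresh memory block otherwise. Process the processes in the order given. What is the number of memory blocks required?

6 memory blocks

P1 (65 MB) → memory block 1 (remaining 191 MB)
P2 (176 MB) → memory block 1 (remaining 15 MB)
P3 (180 MB) → memory block 2 (remaining 76 MB)
P4 (68 MB) → memory block 2 (remaining 8 MB)
P5 (148 MB) → memory block 3 (remaining 108 MB)
P6 (158 MB) → memory block 4 (remaining 98 MB)
P7 (160 MB) → memory block 5 (remaining 96 MB)
P8 (28 MB) → memory block 5 (remaining 68 MB)
P9 (150 MB) → memory block 6 (remaining 106 MB)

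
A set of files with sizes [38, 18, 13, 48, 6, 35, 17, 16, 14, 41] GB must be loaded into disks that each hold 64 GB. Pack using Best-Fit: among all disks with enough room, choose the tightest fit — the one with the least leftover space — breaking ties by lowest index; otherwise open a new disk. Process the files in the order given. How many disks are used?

Put 38 GB in disk 1; 26 GB remain.
Put 18 GB in disk 1; 8 GB remain.
Put 13 GB in disk 2; 51 GB remain.
Put 48 GB in disk 2; 3 GB remain.
Put 6 GB in disk 1; 2 GB remain.
Put 35 GB in disk 3; 29 GB remain.
Put 17 GB in disk 3; 12 GB remain.
Put 16 GB in disk 4; 48 GB remain.
Put 14 GB in disk 4; 34 GB remain.
Put 41 GB in disk 5; 23 GB remain.

5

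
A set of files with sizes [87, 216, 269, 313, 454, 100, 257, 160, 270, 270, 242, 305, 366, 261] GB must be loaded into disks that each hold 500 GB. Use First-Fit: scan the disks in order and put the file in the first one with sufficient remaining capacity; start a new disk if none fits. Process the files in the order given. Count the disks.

10

87 GB → disk 1 (remaining 413 GB)
216 GB → disk 1 (remaining 197 GB)
269 GB → disk 2 (remaining 231 GB)
313 GB → disk 3 (remaining 187 GB)
454 GB → disk 4 (remaining 46 GB)
100 GB → disk 1 (remaining 97 GB)
257 GB → disk 5 (remaining 243 GB)
160 GB → disk 2 (remaining 71 GB)
270 GB → disk 6 (remaining 230 GB)
270 GB → disk 7 (remaining 230 GB)
242 GB → disk 5 (remaining 1 GB)
305 GB → disk 8 (remaining 195 GB)
366 GB → disk 9 (remaining 134 GB)
261 GB → disk 10 (remaining 239 GB)
Final disks: [87,216,100] [269,160] [313] [454] [257,242] [270] [270] [305] [366] [261].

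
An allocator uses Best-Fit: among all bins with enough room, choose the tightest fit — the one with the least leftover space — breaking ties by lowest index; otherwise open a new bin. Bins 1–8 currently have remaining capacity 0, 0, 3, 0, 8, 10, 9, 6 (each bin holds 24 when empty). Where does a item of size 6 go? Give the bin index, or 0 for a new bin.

Bins with room: bin 5 (8), bin 6 (10), bin 7 (9), bin 8 (6).
Tightest fit is bin 8 with 6 free.

8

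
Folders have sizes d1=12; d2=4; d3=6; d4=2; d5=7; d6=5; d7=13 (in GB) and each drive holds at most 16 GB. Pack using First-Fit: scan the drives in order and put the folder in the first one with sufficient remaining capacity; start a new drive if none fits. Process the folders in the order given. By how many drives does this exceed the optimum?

First-Fit: [12,4] [6,2,7] [5] [13] → 4 drives.
Total size 49 GB; any packing needs at least ⌈49/16⌉ = 4 drives.
So 4 is already optimal.

0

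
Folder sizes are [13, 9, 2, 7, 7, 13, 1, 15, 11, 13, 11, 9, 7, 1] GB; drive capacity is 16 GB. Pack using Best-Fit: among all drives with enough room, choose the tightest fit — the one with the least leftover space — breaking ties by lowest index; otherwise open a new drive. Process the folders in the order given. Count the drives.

Put 13 GB in drive 1; 3 GB remain.
Put 9 GB in drive 2; 7 GB remain.
Put 2 GB in drive 1; 1 GB remain.
Put 7 GB in drive 2; 0 GB remain.
Put 7 GB in drive 3; 9 GB remain.
Put 13 GB in drive 4; 3 GB remain.
Put 1 GB in drive 1; 0 GB remain.
Put 15 GB in drive 5; 1 GB remain.
Put 11 GB in drive 6; 5 GB remain.
Put 13 GB in drive 7; 3 GB remain.
Put 11 GB in drive 8; 5 GB remain.
Put 9 GB in drive 3; 0 GB remain.
Put 7 GB in drive 9; 9 GB remain.
Put 1 GB in drive 5; 0 GB remain.

9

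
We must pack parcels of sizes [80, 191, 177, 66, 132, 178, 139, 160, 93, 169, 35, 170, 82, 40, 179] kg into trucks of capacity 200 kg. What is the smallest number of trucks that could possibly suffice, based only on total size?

10

Total size = 80 + 191 + 177 + 66 + 132 + 178 + 139 + 160 + 93 + 169 + 35 + 170 + 82 + 40 + 179 = 1891 kg.
⌈1891 / 200⌉ = 10.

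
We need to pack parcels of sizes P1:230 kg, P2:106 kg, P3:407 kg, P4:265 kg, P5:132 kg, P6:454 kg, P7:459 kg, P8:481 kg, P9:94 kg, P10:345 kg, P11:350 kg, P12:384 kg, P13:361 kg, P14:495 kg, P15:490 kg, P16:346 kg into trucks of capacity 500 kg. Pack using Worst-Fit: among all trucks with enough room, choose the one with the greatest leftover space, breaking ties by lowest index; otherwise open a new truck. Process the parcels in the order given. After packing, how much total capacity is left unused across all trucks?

1101

truck 1: place P1 (230 kg), 270 kg left
truck 1: place P2 (106 kg), 164 kg left
truck 2: place P3 (407 kg), 93 kg left
truck 3: place P4 (265 kg), 235 kg left
truck 3: place P5 (132 kg), 103 kg left
truck 4: place P6 (454 kg), 46 kg left
truck 5: place P7 (459 kg), 41 kg left
truck 6: place P8 (481 kg), 19 kg left
truck 1: place P9 (94 kg), 70 kg left
truck 7: place P10 (345 kg), 155 kg left
truck 8: place P11 (350 kg), 150 kg left
truck 9: place P12 (384 kg), 116 kg left
truck 10: place P13 (361 kg), 139 kg left
truck 11: place P14 (495 kg), 5 kg left
truck 12: place P15 (490 kg), 10 kg left
truck 13: place P16 (346 kg), 154 kg left
13 trucks × 500 kg = 6500 kg; used 5399 kg; unused 1101 kg.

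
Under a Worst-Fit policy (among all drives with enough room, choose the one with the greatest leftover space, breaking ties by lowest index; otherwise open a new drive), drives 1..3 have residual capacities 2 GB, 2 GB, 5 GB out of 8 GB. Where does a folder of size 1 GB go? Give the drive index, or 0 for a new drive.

Drives with room: drive 1 (2 GB), drive 2 (2 GB), drive 3 (5 GB).
Most room is drive 3 with 5 GB free.

3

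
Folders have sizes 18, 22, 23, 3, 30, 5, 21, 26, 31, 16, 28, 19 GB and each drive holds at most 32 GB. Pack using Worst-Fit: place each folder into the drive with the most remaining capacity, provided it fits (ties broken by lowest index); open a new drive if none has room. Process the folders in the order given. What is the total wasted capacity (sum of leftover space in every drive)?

Put 18 GB in drive 1; 14 GB remain.
Put 22 GB in drive 2; 10 GB remain.
Put 23 GB in drive 3; 9 GB remain.
Put 3 GB in drive 1; 11 GB remain.
Put 30 GB in drive 4; 2 GB remain.
Put 5 GB in drive 1; 6 GB remain.
Put 21 GB in drive 5; 11 GB remain.
Put 26 GB in drive 6; 6 GB remain.
Put 31 GB in drive 7; 1 GB remain.
Put 16 GB in drive 8; 16 GB remain.
Put 28 GB in drive 9; 4 GB remain.
Put 19 GB in drive 10; 13 GB remain.
10 drives × 32 GB = 320 GB; used 242 GB; unused 78 GB.

78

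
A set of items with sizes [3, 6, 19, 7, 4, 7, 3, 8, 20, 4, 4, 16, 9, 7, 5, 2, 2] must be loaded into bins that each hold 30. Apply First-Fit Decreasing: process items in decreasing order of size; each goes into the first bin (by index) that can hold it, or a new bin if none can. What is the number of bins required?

5

Sorted descending: 20, 19, 16, 9, 8, 7, 7, 7, 6, 5, 4, 4, 4, 3, 3, 2, 2.
bin 1: place 20, 10 left
bin 2: place 19, 11 left
bin 3: place 16, 14 left
bin 1: place 9, 1 left
bin 2: place 8, 3 left
bin 3: place 7, 7 left
bin 3: place 7, 0 left
bin 4: place 7, 23 left
bin 4: place 6, 17 left
bin 4: place 5, 12 left
bin 4: place 4, 8 left
bin 4: place 4, 4 left
bin 4: place 4, 0 left
bin 2: place 3, 0 left
bin 5: place 3, 27 left
bin 5: place 2, 25 left
bin 5: place 2, 23 left
Final bins: [20,9] [19,8,3] [16,7,7] [7,6,5,4,4,4] [3,2,2].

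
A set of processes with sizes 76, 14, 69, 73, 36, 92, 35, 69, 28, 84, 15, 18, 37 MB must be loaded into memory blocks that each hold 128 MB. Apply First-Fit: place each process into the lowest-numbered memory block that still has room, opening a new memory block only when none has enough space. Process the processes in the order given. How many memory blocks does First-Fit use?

76 MB → memory block 1 (remaining 52 MB)
14 MB → memory block 1 (remaining 38 MB)
69 MB → memory block 2 (remaining 59 MB)
73 MB → memory block 3 (remaining 55 MB)
36 MB → memory block 1 (remaining 2 MB)
92 MB → memory block 4 (remaining 36 MB)
35 MB → memory block 2 (remaining 24 MB)
69 MB → memory block 5 (remaining 59 MB)
28 MB → memory block 3 (remaining 27 MB)
84 MB → memory block 6 (remaining 44 MB)
15 MB → memory block 2 (remaining 9 MB)
18 MB → memory block 3 (remaining 9 MB)
37 MB → memory block 5 (remaining 22 MB)
Final memory blocks: [76,14,36] [69,35,15] [73,28,18] [92] [69,37] [84].

6 memory blocks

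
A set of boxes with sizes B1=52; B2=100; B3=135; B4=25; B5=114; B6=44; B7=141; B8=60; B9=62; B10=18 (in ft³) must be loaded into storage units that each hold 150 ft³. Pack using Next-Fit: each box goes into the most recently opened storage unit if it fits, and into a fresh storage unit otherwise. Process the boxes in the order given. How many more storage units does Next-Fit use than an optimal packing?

Next-Fit: [52] [100] [135] [25,114] [44] [141] [60,62,18] → 7 storage units.
Total size 751 ft³; any packing needs at least ⌈751/150⌉ = 6 storage units.
An optimal packing achieves that bound: [141] [135] [114,25] [100,44] [62,60,18] [52] → 6 storage units.
Excess: 7 − 6 = 1.

1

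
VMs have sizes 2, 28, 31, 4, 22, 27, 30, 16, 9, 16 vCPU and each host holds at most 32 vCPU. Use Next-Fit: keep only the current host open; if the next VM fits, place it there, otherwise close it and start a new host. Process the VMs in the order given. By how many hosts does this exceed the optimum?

Next-Fit: [2,28] [31] [4,22] [27] [30] [16,9] [16] → 7 hosts.
Total size 185 vCPU; any packing needs at least ⌈185/32⌉ = 6 hosts.
An optimal packing achieves that bound: [31] [30,2] [28,4] [27] [22,9] [16,16] → 6 hosts.
Excess: 7 − 6 = 1.

1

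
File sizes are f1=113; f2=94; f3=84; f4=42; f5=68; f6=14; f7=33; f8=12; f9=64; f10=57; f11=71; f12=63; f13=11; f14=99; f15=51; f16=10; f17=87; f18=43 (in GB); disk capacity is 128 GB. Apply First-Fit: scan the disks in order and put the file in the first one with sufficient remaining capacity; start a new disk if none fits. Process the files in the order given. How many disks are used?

Put f1 (113 GB) in disk 1; 15 GB remain.
Put f2 (94 GB) in disk 2; 34 GB remain.
Put f3 (84 GB) in disk 3; 44 GB remain.
Put f4 (42 GB) in disk 3; 2 GB remain.
Put f5 (68 GB) in disk 4; 60 GB remain.
Put f6 (14 GB) in disk 1; 1 GB remain.
Put f7 (33 GB) in disk 2; 1 GB remain.
Put f8 (12 GB) in disk 4; 48 GB remain.
Put f9 (64 GB) in disk 5; 64 GB remain.
Put f10 (57 GB) in disk 5; 7 GB remain.
Put f11 (71 GB) in disk 6; 57 GB remain.
Put f12 (63 GB) in disk 7; 65 GB remain.
Put f13 (11 GB) in disk 4; 37 GB remain.
Put f14 (99 GB) in disk 8; 29 GB remain.
Put f15 (51 GB) in disk 6; 6 GB remain.
Put f16 (10 GB) in disk 4; 27 GB remain.
Put f17 (87 GB) in disk 9; 41 GB remain.
Put f18 (43 GB) in disk 7; 22 GB remain.

9 disks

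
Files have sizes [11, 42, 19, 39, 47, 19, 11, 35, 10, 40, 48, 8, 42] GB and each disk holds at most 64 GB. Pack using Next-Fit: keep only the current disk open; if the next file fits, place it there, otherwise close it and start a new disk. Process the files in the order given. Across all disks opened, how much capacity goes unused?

141

Put 11 GB in disk 1; 53 GB remain.
Put 42 GB in disk 1; 11 GB remain.
Put 19 GB in disk 2; 45 GB remain.
Put 39 GB in disk 2; 6 GB remain.
Put 47 GB in disk 3; 17 GB remain.
Put 19 GB in disk 4; 45 GB remain.
Put 11 GB in disk 4; 34 GB remain.
Put 35 GB in disk 5; 29 GB remain.
Put 10 GB in disk 5; 19 GB remain.
Put 40 GB in disk 6; 24 GB remain.
Put 48 GB in disk 7; 16 GB remain.
Put 8 GB in disk 7; 8 GB remain.
Put 42 GB in disk 8; 22 GB remain.
8 disks × 64 GB = 512 GB; used 371 GB; unused 141 GB.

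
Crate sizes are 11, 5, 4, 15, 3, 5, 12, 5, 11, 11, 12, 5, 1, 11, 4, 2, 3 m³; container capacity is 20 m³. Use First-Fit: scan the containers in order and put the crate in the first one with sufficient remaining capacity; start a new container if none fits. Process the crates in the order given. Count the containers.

7

container 1: place 11 m³, 9 m³ left
container 1: place 5 m³, 4 m³ left
container 1: place 4 m³, 0 m³ left
container 2: place 15 m³, 5 m³ left
container 2: place 3 m³, 2 m³ left
container 3: place 5 m³, 15 m³ left
container 3: place 12 m³, 3 m³ left
container 4: place 5 m³, 15 m³ left
container 4: place 11 m³, 4 m³ left
container 5: place 11 m³, 9 m³ left
container 6: place 12 m³, 8 m³ left
container 5: place 5 m³, 4 m³ left
container 2: place 1 m³, 1 m³ left
container 7: place 11 m³, 9 m³ left
container 4: place 4 m³, 0 m³ left
container 3: place 2 m³, 1 m³ left
container 5: place 3 m³, 1 m³ left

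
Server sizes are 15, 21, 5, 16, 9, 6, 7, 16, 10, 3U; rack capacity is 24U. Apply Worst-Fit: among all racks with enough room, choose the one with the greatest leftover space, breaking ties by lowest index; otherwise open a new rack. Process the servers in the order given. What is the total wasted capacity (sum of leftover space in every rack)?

36

Put 15U in rack 1; 9U remain.
Put 21U in rack 2; 3U remain.
Put 5U in rack 1; 4U remain.
Put 16U in rack 3; 8U remain.
Put 9U in rack 4; 15U remain.
Put 6U in rack 4; 9U remain.
Put 7U in rack 4; 2U remain.
Put 16U in rack 5; 8U remain.
Put 10U in rack 6; 14U remain.
Put 3U in rack 6; 11U remain.
6 racks × 24U = 144U; used 108U; unused 36U.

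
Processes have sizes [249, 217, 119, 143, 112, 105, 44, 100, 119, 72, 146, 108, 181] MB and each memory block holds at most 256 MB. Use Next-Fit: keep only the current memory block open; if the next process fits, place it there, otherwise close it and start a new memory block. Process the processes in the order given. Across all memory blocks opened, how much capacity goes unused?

memory block 1: place 249 MB, 7 MB left
memory block 2: place 217 MB, 39 MB left
memory block 3: place 119 MB, 137 MB left
memory block 4: place 143 MB, 113 MB left
memory block 4: place 112 MB, 1 MB left
memory block 5: place 105 MB, 151 MB left
memory block 5: place 44 MB, 107 MB left
memory block 5: place 100 MB, 7 MB left
memory block 6: place 119 MB, 137 MB left
memory block 6: place 72 MB, 65 MB left
memory block 7: place 146 MB, 110 MB left
memory block 7: place 108 MB, 2 MB left
memory block 8: place 181 MB, 75 MB left
8 memory blocks × 256 MB = 2048 MB; used 1715 MB; unused 333 MB.

333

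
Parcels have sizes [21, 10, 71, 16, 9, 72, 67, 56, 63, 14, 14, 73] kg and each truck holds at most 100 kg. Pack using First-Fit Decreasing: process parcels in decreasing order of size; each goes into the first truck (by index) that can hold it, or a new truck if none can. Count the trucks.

6 trucks

Sorted descending: 73, 72, 71, 67, 63, 56, 21, 16, 14, 14, 10, 9.
truck 1: place 73 kg, 27 kg left
truck 2: place 72 kg, 28 kg left
truck 3: place 71 kg, 29 kg left
truck 4: place 67 kg, 33 kg left
truck 5: place 63 kg, 37 kg left
truck 6: place 56 kg, 44 kg left
truck 1: place 21 kg, 6 kg left
truck 2: place 16 kg, 12 kg left
truck 3: place 14 kg, 15 kg left
truck 3: place 14 kg, 1 kg left
truck 2: place 10 kg, 2 kg left
truck 4: place 9 kg, 24 kg left
Final trucks: [73,21] [72,16,10] [71,14,14] [67,9] [63] [56].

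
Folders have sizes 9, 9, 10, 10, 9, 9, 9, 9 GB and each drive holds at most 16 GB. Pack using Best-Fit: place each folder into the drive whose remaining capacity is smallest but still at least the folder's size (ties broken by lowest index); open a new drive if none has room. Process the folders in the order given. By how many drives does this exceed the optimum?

0

Best-Fit: [9] [9] [10] [10] [9] [9] [9] [9] → 8 drives.
8 folders exceed 8 GB (half the capacity), and no two of those can share a drive, so at least 8 drives are needed.
So 8 is already optimal.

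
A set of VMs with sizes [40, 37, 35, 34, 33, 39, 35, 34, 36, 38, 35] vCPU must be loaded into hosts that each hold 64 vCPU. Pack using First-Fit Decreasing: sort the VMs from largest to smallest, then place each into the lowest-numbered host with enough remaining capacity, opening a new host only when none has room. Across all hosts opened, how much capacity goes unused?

308

Sorted descending: 40, 39, 38, 37, 36, 35, 35, 35, 34, 34, 33.
host 1: place 40 vCPU, 24 vCPU left
host 2: place 39 vCPU, 25 vCPU left
host 3: place 38 vCPU, 26 vCPU left
host 4: place 37 vCPU, 27 vCPU left
host 5: place 36 vCPU, 28 vCPU left
host 6: place 35 vCPU, 29 vCPU left
host 7: place 35 vCPU, 29 vCPU left
host 8: place 35 vCPU, 29 vCPU left
host 9: place 34 vCPU, 30 vCPU left
host 10: place 34 vCPU, 30 vCPU left
host 11: place 33 vCPU, 31 vCPU left
11 hosts × 64 vCPU = 704 vCPU; used 396 vCPU; unused 308 vCPU.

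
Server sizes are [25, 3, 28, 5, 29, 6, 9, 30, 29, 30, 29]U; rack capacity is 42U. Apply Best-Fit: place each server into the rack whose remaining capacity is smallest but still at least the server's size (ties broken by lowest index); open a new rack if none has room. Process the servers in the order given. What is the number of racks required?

7 racks

rack 1: place 25U, 17U left
rack 1: place 3U, 14U left
rack 2: place 28U, 14U left
rack 1: place 5U, 9U left
rack 3: place 29U, 13U left
rack 1: place 6U, 3U left
rack 3: place 9U, 4U left
rack 4: place 30U, 12U left
rack 5: place 29U, 13U left
rack 6: place 30U, 12U left
rack 7: place 29U, 13U left
Final racks: [25,3,5,6] [28] [29,9] [30] [29] [30] [29].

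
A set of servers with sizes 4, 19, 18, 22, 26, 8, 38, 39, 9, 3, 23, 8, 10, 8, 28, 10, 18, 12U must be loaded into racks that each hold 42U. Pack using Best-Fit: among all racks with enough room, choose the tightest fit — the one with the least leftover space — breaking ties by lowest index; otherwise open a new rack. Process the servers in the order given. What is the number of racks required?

8 racks

4U → rack 1 (remaining 38U)
19U → rack 1 (remaining 19U)
18U → rack 1 (remaining 1U)
22U → rack 2 (remaining 20U)
26U → rack 3 (remaining 16U)
8U → rack 3 (remaining 8U)
38U → rack 4 (remaining 4U)
39U → rack 5 (remaining 3U)
9U → rack 2 (remaining 11U)
3U → rack 5 (remaining 0U)
23U → rack 6 (remaining 19U)
8U → rack 3 (remaining 0U)
10U → rack 2 (remaining 1U)
8U → rack 6 (remaining 11U)
28U → rack 7 (remaining 14U)
10U → rack 6 (remaining 1U)
18U → rack 8 (remaining 24U)
12U → rack 7 (remaining 2U)
Final racks: [4,19,18] [22,9,10] [26,8,8] [38] [39,3] [23,8,10] [28,12] [18].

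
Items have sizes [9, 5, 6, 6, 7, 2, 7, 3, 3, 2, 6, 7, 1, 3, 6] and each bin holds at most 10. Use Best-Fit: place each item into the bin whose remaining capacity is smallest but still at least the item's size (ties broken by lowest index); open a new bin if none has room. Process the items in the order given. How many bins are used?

bin 1: place 9, 1 left
bin 2: place 5, 5 left
bin 3: place 6, 4 left
bin 4: place 6, 4 left
bin 5: place 7, 3 left
bin 5: place 2, 1 left
bin 6: place 7, 3 left
bin 6: place 3, 0 left
bin 3: place 3, 1 left
bin 4: place 2, 2 left
bin 7: place 6, 4 left
bin 8: place 7, 3 left
bin 1: place 1, 0 left
bin 8: place 3, 0 left
bin 9: place 6, 4 left
Final bins: [9,1] [5] [6,3] [6,2] [7,2] [7,3] [6] [7,3] [6].

9 bins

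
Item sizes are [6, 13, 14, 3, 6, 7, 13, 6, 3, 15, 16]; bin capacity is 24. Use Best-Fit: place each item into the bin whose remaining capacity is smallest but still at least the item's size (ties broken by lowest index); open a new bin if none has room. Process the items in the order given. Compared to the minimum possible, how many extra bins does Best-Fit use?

Best-Fit: [6,13,3] [14,6,3] [7,13] [6,15] [16] → 5 bins.
Total size 102; any packing needs at least ⌈102/24⌉ = 5 bins.
So 5 is already optimal.

0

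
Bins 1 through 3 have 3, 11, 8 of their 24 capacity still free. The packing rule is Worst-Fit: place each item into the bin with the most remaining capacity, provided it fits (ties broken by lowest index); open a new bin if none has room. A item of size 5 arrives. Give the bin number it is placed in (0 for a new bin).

2

Bins with room: bin 2 (11), bin 3 (8).
Most room is bin 2 with 11 free.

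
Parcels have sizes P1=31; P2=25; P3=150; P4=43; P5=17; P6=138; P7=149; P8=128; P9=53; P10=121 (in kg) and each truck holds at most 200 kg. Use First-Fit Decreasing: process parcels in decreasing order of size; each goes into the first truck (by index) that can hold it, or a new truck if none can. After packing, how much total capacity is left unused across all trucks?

Sorted descending: 150, 149, 138, 128, 121, 53, 43, 31, 25, 17.
Put 150 kg in truck 1; 50 kg remain.
Put 149 kg in truck 2; 51 kg remain.
Put 138 kg in truck 3; 62 kg remain.
Put 128 kg in truck 4; 72 kg remain.
Put 121 kg in truck 5; 79 kg remain.
Put 53 kg in truck 3; 9 kg remain.
Put 43 kg in truck 1; 7 kg remain.
Put 31 kg in truck 2; 20 kg remain.
Put 25 kg in truck 4; 47 kg remain.
Put 17 kg in truck 2; 3 kg remain.
5 trucks × 200 kg = 1000 kg; used 855 kg; unused 145 kg.

145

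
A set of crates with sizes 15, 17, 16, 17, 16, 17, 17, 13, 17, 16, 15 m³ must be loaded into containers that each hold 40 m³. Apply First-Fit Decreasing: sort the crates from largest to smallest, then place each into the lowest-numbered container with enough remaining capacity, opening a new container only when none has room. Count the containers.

6 containers

Sorted descending: 17, 17, 17, 17, 17, 16, 16, 16, 15, 15, 13.
container 1: place 17 m³, 23 m³ left
container 1: place 17 m³, 6 m³ left
container 2: place 17 m³, 23 m³ left
container 2: place 17 m³, 6 m³ left
container 3: place 17 m³, 23 m³ left
container 3: place 16 m³, 7 m³ left
container 4: place 16 m³, 24 m³ left
container 4: place 16 m³, 8 m³ left
container 5: place 15 m³, 25 m³ left
container 5: place 15 m³, 10 m³ left
container 6: place 13 m³, 27 m³ left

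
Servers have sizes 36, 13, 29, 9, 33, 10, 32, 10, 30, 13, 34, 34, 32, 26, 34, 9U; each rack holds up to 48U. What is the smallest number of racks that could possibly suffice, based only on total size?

8

Total size = 36 + 13 + 29 + 9 + 33 + 10 + 32 + 10 + 30 + 13 + 34 + 34 + 32 + 26 + 34 + 9 = 384U.
⌈384 / 48⌉ = 8.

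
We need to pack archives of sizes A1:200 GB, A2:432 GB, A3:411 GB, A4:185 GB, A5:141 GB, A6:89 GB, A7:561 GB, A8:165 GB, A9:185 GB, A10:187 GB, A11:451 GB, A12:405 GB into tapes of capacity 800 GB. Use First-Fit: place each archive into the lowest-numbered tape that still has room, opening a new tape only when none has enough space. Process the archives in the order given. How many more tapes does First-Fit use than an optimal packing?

First-Fit: [200,432,141] [411,185,89] [561,165] [185,187,405] [451] → 5 tapes.
Total size 3412 GB; any packing needs at least ⌈3412/800⌉ = 5 tapes.
So 5 is already optimal.

0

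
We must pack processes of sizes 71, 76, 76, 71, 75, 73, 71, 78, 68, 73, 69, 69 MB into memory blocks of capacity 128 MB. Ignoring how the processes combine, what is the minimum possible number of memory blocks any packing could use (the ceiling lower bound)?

7

Total size = 71 + 76 + 76 + 71 + 75 + 73 + 71 + 78 + 68 + 73 + 69 + 69 = 870 MB.
⌈870 / 128⌉ = 7.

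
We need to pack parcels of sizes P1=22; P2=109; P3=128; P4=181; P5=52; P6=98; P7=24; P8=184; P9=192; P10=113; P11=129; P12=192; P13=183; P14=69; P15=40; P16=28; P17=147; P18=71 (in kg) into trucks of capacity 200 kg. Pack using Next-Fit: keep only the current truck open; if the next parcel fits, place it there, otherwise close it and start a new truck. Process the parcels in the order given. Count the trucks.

Put P1 (22 kg) in truck 1; 178 kg remain.
Put P2 (109 kg) in truck 1; 69 kg remain.
Put P3 (128 kg) in truck 2; 72 kg remain.
Put P4 (181 kg) in truck 3; 19 kg remain.
Put P5 (52 kg) in truck 4; 148 kg remain.
Put P6 (98 kg) in truck 4; 50 kg remain.
Put P7 (24 kg) in truck 4; 26 kg remain.
Put P8 (184 kg) in truck 5; 16 kg remain.
Put P9 (192 kg) in truck 6; 8 kg remain.
Put P10 (113 kg) in truck 7; 87 kg remain.
Put P11 (129 kg) in truck 8; 71 kg remain.
Put P12 (192 kg) in truck 9; 8 kg remain.
Put P13 (183 kg) in truck 10; 17 kg remain.
Put P14 (69 kg) in truck 11; 131 kg remain.
Put P15 (40 kg) in truck 11; 91 kg remain.
Put P16 (28 kg) in truck 11; 63 kg remain.
Put P17 (147 kg) in truck 12; 53 kg remain.
Put P18 (71 kg) in truck 13; 129 kg remain.

13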